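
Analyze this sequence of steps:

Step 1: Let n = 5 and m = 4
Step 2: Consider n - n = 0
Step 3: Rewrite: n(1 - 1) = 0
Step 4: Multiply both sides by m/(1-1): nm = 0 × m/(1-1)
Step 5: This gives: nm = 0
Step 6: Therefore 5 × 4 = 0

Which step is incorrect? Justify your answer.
Step 4: Multiply both sides by m/(1-1): nm = 0 × m/(1-1)

Step 4 multiplies both sides by m/(1-1). However, 1-1 = 0, so this is multiplication by m/0, which is undefined. We cannot multiply by an undefined expression.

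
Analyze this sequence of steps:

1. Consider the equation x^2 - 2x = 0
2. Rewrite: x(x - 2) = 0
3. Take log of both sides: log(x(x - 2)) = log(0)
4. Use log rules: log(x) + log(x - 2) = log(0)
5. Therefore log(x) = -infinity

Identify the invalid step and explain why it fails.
Step 3: Take log of both sides: log(x(x - 2)) = log(0)

Step 3 takes the logarithm of both sides, resulting in log(0) on the right side. The logarithm is only defined for positive numbers; log(0) is undefined (approaches negative infinity). This operation is invalid.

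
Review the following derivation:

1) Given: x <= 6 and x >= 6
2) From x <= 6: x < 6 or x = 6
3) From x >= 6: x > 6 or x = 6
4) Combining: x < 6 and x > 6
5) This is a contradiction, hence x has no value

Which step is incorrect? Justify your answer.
Step 4: Combining: x < 6 and x > 6

Step 4 incorrectly combines the conditions. From x <= 6 and x >= 6, the intersection is x = 6. The error treats the 'or' cases as 'and' requirements. The correct conclusion is that x = 6 is the unique solution, not that no solution exists.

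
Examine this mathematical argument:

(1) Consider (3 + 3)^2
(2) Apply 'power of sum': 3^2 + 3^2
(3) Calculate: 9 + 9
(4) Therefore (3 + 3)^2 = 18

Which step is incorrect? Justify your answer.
Step 2: Apply 'power of sum': 3^2 + 3^2

Step 2 incorrectly applies a non-existent rule '(a+b)^n = a^n + b^n'. This is false in general. The correct expansion uses the binomial theorem. The actual value is (3 + 3)^2 = 6^2 = 36, not 18.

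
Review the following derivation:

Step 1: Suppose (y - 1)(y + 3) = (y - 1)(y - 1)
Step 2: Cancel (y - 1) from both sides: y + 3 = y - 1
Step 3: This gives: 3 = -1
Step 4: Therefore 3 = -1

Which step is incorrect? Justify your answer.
Step 2: Cancel (y - 1) from both sides: y + 3 = y - 1

Step 2 cancels (y - 1) from both sides. This is only valid if (y - 1) ≠ 0, i.e., y ≠ 1. When y = 1, both sides equal zero regardless of the other factors. The correct approach requires considering y = 1 as a separate case.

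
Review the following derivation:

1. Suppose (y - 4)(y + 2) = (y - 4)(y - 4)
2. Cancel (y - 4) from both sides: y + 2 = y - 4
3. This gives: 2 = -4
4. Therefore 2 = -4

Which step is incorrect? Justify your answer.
Step 2: Cancel (y - 4) from both sides: y + 2 = y - 4

Step 2 cancels (y - 4) from both sides. This is only valid if (y - 4) ≠ 0, i.e., y ≠ 4. When y = 4, both sides equal zero regardless of the other factors. The correct approach requires considering y = 4 as a separate case.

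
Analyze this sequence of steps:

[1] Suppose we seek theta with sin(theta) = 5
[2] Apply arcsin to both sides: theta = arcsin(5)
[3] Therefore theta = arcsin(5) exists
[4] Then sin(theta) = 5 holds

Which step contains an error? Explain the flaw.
Step 2: Apply arcsin to both sides: theta = arcsin(5)

Step 2 applies arcsin to 5. However, arcsin(x) is only defined for x in [-1, 1] because sin(theta) can only produce values in that range. Since |5| > 1, arcsin(5) is undefined. There is no angle whose sine equals 5.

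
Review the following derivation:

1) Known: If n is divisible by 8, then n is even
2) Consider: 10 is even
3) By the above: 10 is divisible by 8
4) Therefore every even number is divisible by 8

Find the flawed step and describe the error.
Step 3: By the above: 10 is divisible by 8

Step 3 commits the fallacy of affirming the consequent. The known fact 'divisible by 8 → even' does NOT imply 'even → divisible by 8'. That would be the converse, which is false. For example, 10 is even but 10 ÷ 8 = 1.25, which is not an integer.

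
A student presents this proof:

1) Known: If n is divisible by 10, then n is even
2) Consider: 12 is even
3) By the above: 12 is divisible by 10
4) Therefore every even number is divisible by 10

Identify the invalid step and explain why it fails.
Step 3: By the above: 12 is divisible by 10

Step 3 commits the fallacy of affirming the consequent. The known fact 'divisible by 10 → even' does NOT imply 'even → divisible by 10'. That would be the converse, which is false. For example, 12 is even but 12 ÷ 10 = 1.20, which is not an integer.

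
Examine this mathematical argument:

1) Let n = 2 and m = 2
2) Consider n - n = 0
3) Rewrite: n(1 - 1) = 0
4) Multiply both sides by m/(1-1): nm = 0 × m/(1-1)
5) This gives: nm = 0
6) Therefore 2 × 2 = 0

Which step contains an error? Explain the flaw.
Step 4: Multiply both sides by m/(1-1): nm = 0 × m/(1-1)

Step 4 multiplies both sides by m/(1-1). However, 1-1 = 0, so this is multiplication by m/0, which is undefined. We cannot multiply by an undefined expression.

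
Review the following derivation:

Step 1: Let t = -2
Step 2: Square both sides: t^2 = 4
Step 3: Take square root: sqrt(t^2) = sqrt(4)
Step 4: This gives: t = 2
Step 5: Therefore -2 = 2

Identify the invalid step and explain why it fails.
Step 4: This gives: t = 2

Step 4 incorrectly states that sqrt(t^2) = t. The correct identity is sqrt(t^2) = |t|. Since t = -2 < 0, we have sqrt(t^2) = |-2| = 2, not t = -2.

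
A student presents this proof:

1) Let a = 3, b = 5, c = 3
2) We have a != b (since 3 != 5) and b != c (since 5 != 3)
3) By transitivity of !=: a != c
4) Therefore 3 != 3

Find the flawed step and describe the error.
Step 3: By transitivity of !=: a != c

Step 3 incorrectly applies transitivity to the '!=' relation. Transitivity states: if a R b and b R c, then a R c. However, '!=' is not transitive. Counterexample: 3 != 5 and 5 != 3, but 3 = 3 (both equal 3). Transitivity holds for relations like <, <=, =, but not for !=.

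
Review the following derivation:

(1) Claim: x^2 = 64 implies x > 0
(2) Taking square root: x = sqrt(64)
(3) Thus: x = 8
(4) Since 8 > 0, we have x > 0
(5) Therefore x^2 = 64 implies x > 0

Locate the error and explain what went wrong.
Step 2: Taking square root: x = sqrt(64)

Step 2 takes the square root and assumes the positive root only. The equation x^2 = 64 actually has two solutions: x = 8 and x = -8. The proof silently assumes x > 0 without justification, then uses this assumption to conclude x > 0, which is circular. The counterexample x = -8 shows the claim is false.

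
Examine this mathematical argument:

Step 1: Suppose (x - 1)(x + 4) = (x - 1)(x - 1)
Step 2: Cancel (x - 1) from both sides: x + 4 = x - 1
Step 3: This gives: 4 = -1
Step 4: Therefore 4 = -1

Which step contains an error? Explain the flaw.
Step 2: Cancel (x - 1) from both sides: x + 4 = x - 1

Step 2 cancels (x - 1) from both sides. This is only valid if (x - 1) ≠ 0, i.e., x ≠ 1. When x = 1, both sides equal zero regardless of the other factors. The correct approach requires considering x = 1 as a separate case.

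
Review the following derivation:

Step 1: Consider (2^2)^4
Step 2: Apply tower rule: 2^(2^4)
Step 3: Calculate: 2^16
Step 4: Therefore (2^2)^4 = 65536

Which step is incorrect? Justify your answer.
Step 2: Apply tower rule: 2^(2^4)

Step 2 incorrectly states that (a^b)^c = a^(b^c). The correct rule is (a^b)^c = a^(b×c). The actual value is (2^2)^4 = 2^8 = 256, not 2^16 = 65536.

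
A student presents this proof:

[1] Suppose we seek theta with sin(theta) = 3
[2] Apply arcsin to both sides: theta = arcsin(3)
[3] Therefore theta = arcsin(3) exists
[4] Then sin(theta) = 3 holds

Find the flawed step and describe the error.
Step 2: Apply arcsin to both sides: theta = arcsin(3)

Step 2 applies arcsin to 3. However, arcsin(x) is only defined for x in [-1, 1] because sin(theta) can only produce values in that range. Since |3| > 1, arcsin(3) is undefined. There is no angle whose sine equals 3.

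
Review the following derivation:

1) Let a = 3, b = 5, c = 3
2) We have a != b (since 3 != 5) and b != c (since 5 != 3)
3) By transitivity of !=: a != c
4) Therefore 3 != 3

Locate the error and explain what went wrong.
Step 3: By transitivity of !=: a != c

Step 3 incorrectly applies transitivity to the '!=' relation. Transitivity states: if a R b and b R c, then a R c. However, '!=' is not transitive. Counterexample: 3 != 5 and 5 != 3, but 3 = 3 (both equal 3). Transitivity holds for relations like <, <=, =, but not for !=.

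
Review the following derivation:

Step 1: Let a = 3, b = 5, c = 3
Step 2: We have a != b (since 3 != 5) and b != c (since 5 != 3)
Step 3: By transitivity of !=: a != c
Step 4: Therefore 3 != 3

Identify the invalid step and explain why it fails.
Step 3: By transitivity of !=: a != c

Step 3 incorrectly applies transitivity to the '!=' relation. Transitivity states: if a R b and b R c, then a R c. However, '!=' is not transitive. Counterexample: 3 != 5 and 5 != 3, but 3 = 3 (both equal 3). Transitivity holds for relations like <, <=, =, but not for !=.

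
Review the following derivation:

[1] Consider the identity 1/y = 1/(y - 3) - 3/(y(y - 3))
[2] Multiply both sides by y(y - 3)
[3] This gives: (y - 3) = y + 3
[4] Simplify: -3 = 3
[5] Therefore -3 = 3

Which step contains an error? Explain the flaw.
Step 3: This gives: (y - 3) = y + 3

Step 3 makes a sign error when clearing denominators. Multiplying -3/(y(y - 3)) by y(y - 3) gives -3, not +3. The correct result is (y - 3) = y - 3, which is trivially true, not (y - 3) = y + 3. (Step 1 is a valid identity: 1/(y - 3) - 3/(y(y - 3)) = (y - 3)/(y(y - 3)) = 1/y.)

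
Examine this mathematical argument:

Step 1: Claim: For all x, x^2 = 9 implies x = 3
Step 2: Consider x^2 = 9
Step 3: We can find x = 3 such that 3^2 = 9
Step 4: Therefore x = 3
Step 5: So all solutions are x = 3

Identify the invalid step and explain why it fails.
Step 4: Therefore x = 3

Step 4 incorrectly concludes that x = 3 is the only solution. The proof shows that x = 3 is A solution (existence), but does not show it is the ONLY solution (uniqueness). In fact, x = -3 is also a solution since (-3)^2 = 9. Finding one solution doesn't prove there are no others.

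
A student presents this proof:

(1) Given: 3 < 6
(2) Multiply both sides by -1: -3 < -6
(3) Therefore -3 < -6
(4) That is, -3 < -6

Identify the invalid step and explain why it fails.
Step 2: Multiply both sides by -1: -3 < -6

Step 2 multiplies both sides by -1 but fails to reverse the inequality sign. When multiplying (or dividing) an inequality by a negative number, the direction must be reversed. Since 3 < 6, we should get -3 > -6, i.e., -3 > -6.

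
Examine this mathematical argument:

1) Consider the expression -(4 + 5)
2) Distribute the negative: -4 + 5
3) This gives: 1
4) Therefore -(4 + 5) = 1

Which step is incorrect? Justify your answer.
Step 2: Distribute the negative: -4 + 5

Step 2 incorrectly distributes the negative sign. The correct distribution is -(4 + 5) = -4 - 5 = -9. The negative must be applied to both terms, not just the first. The error treats -(4 + 5) as -4 + 5, which equals 1 instead of -9.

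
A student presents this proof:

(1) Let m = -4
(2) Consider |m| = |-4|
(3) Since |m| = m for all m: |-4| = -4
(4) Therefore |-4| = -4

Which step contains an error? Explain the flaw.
Step 3: Since |m| = m for all m: |-4| = -4

Step 3 incorrectly states that |m| = m for all m. The correct definition is |m| = m when m >= 0, and |m| = -m when m < 0. Since -4 < 0, we have |-4| = -(-4) = 4, not -4.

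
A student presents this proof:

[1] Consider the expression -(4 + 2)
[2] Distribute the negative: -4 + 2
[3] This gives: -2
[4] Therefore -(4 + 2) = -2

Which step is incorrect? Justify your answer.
Step 2: Distribute the negative: -4 + 2

Step 2 incorrectly distributes the negative sign. The correct distribution is -(4 + 2) = -4 - 2 = -6. The negative must be applied to both terms, not just the first. The error treats -(4 + 2) as -4 + 2, which equals -2 instead of -6.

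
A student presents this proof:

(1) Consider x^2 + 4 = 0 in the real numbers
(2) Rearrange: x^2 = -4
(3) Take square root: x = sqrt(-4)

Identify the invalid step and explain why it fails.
Step 3: Take square root: x = sqrt(-4)

Step 3 takes the square root of -4, which is negative. In the real number system, the square root of a negative number is undefined. The equation x^2 + 4 = 0 has no real solutions. Square roots of negative numbers only exist in the complex numbers.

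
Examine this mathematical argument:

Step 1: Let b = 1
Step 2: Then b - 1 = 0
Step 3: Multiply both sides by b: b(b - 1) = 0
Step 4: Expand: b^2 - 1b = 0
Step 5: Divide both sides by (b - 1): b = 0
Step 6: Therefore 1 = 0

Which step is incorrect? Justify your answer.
Step 5: Divide both sides by (b - 1): b = 0

Step 5 divides both sides by (b - 1). However, since b = 1, we have (b - 1) = 0. Division by zero is undefined, making this step invalid.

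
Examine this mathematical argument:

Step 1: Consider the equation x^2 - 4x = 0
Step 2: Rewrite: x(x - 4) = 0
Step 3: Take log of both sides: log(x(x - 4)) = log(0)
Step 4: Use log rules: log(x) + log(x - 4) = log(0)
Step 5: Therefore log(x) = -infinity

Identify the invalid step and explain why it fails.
Step 3: Take log of both sides: log(x(x - 4)) = log(0)

Step 3 takes the logarithm of both sides, resulting in log(0) on the right side. The logarithm is only defined for positive numbers; log(0) is undefined (approaches negative infinity). This operation is invalid.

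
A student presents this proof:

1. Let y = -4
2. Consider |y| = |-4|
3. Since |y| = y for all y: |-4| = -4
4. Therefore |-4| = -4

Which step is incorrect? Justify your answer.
Step 3: Since |y| = y for all y: |-4| = -4

Step 3 incorrectly states that |y| = y for all y. The correct definition is |y| = y when y >= 0, and |y| = -y when y < 0. Since -4 < 0, we have |-4| = -(-4) = 4, not -4.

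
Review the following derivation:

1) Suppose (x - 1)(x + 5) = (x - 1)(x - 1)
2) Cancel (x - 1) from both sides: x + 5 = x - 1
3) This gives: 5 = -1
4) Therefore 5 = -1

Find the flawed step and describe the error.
Step 2: Cancel (x - 1) from both sides: x + 5 = x - 1

Step 2 cancels (x - 1) from both sides. This is only valid if (x - 1) ≠ 0, i.e., x ≠ 1. When x = 1, both sides equal zero regardless of the other factors. The correct approach requires considering x = 1 as a separate case.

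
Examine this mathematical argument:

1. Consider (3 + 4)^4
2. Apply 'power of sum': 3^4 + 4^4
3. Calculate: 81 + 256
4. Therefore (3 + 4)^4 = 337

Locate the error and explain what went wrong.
Step 2: Apply 'power of sum': 3^4 + 4^4

Step 2 incorrectly applies a non-existent rule '(a+b)^n = a^n + b^n'. This is false in general. The correct expansion uses the binomial theorem. The actual value is (3 + 4)^4 = 7^4 = 2401, not 337.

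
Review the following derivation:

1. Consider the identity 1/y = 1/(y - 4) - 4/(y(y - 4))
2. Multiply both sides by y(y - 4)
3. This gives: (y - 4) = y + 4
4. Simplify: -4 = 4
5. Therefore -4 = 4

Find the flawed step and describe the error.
Step 3: This gives: (y - 4) = y + 4

Step 3 makes a sign error when clearing denominators. Multiplying -4/(y(y - 4)) by y(y - 4) gives -4, not +4. The correct result is (y - 4) = y - 4, which is trivially true, not (y - 4) = y + 4. (Step 1 is a valid identity: 1/(y - 4) - 4/(y(y - 4)) = (y - 4)/(y(y - 4)) = 1/y.)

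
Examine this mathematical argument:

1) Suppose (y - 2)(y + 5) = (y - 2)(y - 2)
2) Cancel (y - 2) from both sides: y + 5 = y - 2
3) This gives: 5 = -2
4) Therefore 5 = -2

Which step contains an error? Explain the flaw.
Step 2: Cancel (y - 2) from both sides: y + 5 = y - 2

Step 2 cancels (y - 2) from both sides. This is only valid if (y - 2) ≠ 0, i.e., y ≠ 2. When y = 2, both sides equal zero regardless of the other factors. The correct approach requires considering y = 2 as a separate case.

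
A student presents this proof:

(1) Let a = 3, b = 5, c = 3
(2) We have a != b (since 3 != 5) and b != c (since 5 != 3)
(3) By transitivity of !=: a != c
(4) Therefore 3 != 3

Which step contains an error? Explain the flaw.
Step 3: By transitivity of !=: a != c

Step 3 incorrectly applies transitivity to the '!=' relation. Transitivity states: if a R b and b R c, then a R c. However, '!=' is not transitive. Counterexample: 3 != 5 and 5 != 3, but 3 = 3 (both equal 3). Transitivity holds for relations like <, <=, =, but not for !=.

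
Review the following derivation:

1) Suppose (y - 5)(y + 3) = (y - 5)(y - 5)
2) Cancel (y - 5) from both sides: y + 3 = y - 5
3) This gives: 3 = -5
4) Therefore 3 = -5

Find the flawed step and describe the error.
Step 2: Cancel (y - 5) from both sides: y + 3 = y - 5

Step 2 cancels (y - 5) from both sides. This is only valid if (y - 5) ≠ 0, i.e., y ≠ 5. When y = 5, both sides equal zero regardless of the other factors. The correct approach requires considering y = 5 as a separate case.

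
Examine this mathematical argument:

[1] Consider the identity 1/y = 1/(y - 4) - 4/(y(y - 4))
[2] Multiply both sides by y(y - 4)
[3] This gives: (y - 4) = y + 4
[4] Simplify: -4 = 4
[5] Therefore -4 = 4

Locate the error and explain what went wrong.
Step 3: This gives: (y - 4) = y + 4

Step 3 makes a sign error when clearing denominators. Multiplying -4/(y(y - 4)) by y(y - 4) gives -4, not +4. The correct result is (y - 4) = y - 4, which is trivially true, not (y - 4) = y + 4. (Step 1 is a valid identity: 1/(y - 4) - 4/(y(y - 4)) = (y - 4)/(y(y - 4)) = 1/y.)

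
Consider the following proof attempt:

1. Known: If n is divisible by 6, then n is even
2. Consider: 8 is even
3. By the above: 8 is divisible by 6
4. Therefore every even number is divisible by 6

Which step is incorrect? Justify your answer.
Step 3: By the above: 8 is divisible by 6

Step 3 commits the fallacy of affirming the consequent. The known fact 'divisible by 6 → even' does NOT imply 'even → divisible by 6'. That would be the converse, which is false. For example, 8 is even but 8 ÷ 6 = 1.33, which is not an integer.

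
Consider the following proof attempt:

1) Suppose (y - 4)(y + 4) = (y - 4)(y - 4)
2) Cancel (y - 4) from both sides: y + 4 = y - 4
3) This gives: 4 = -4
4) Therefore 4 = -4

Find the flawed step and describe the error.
Step 2: Cancel (y - 4) from both sides: y + 4 = y - 4

Step 2 cancels (y - 4) from both sides. This is only valid if (y - 4) ≠ 0, i.e., y ≠ 4. When y = 4, both sides equal zero regardless of the other factors. The correct approach requires considering y = 4 as a separate case.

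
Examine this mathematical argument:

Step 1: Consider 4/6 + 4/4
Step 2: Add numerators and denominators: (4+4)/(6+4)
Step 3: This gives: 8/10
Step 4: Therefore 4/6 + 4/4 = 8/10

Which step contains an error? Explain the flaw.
Step 2: Add numerators and denominators: (4+4)/(6+4)

Step 2 incorrectly adds fractions by separately adding numerators and denominators. This is wrong. The correct method requires a common denominator: 4/6 + 4/4 = (4×4 + 4×6)/(6×4) = 40/24 = 5/3. The method used gives 8/10, which is different.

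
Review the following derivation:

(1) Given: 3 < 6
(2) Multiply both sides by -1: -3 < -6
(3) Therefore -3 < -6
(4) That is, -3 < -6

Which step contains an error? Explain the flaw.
Step 2: Multiply both sides by -1: -3 < -6

Step 2 multiplies both sides by -1 but fails to reverse the inequality sign. When multiplying (or dividing) an inequality by a negative number, the direction must be reversed. Since 3 < 6, we should get -3 > -6, i.e., -3 > -6.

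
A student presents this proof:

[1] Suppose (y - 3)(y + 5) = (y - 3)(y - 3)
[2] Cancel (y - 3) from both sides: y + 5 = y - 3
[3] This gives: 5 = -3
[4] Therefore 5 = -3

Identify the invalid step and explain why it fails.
Step 2: Cancel (y - 3) from both sides: y + 5 = y - 3

Step 2 cancels (y - 3) from both sides. This is only valid if (y - 3) ≠ 0, i.e., y ≠ 3. When y = 3, both sides equal zero regardless of the other factors. The correct approach requires considering y = 3 as a separate case.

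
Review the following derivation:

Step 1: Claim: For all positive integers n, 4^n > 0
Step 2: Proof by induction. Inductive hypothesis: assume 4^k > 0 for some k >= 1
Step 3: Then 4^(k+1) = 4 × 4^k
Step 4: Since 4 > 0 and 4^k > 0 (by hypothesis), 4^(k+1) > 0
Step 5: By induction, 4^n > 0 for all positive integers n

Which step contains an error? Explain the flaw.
Step 5: By induction, 4^n > 0 for all positive integers n

Step 5 concludes the proof by induction, but no base case was ever established. A valid induction proof requires: (1) a base case proving 4^1 > 0, and (2) an inductive step showing IF 4^k > 0 THEN 4^(k+1) > 0. Steps 2-4 correctly establish the inductive step, but without the base case the conclusion in step 5 does not follow.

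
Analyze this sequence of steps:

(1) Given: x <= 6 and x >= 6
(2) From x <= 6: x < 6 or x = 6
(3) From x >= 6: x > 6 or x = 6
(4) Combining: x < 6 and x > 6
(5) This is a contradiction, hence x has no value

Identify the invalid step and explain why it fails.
Step 4: Combining: x < 6 and x > 6

Step 4 incorrectly combines the conditions. From x <= 6 and x >= 6, the intersection is x = 6. The error treats the 'or' cases as 'and' requirements. The correct conclusion is that x = 6 is the unique solution, not that no solution exists.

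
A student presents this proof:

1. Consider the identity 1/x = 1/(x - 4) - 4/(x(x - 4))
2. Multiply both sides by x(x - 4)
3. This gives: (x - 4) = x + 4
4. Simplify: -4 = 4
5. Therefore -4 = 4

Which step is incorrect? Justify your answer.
Step 3: This gives: (x - 4) = x + 4

Step 3 makes a sign error when clearing denominators. Multiplying -4/(x(x - 4)) by x(x - 4) gives -4, not +4. The correct result is (x - 4) = x - 4, which is trivially true, not (x - 4) = x + 4. (Step 1 is a valid identity: 1/(x - 4) - 4/(x(x - 4)) = (x - 4)/(x(x - 4)) = 1/x.)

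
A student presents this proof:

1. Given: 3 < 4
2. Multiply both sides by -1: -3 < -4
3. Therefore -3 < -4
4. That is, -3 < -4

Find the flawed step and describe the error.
Step 2: Multiply both sides by -1: -3 < -4

Step 2 multiplies both sides by -1 but fails to reverse the inequality sign. When multiplying (or dividing) an inequality by a negative number, the direction must be reversed. Since 3 < 4, we should get -3 > -4, i.e., -3 > -4.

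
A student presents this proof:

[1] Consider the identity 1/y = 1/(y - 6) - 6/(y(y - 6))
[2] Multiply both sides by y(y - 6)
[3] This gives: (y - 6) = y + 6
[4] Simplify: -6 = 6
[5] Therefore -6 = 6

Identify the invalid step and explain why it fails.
Step 3: This gives: (y - 6) = y + 6

Step 3 makes a sign error when clearing denominators. Multiplying -6/(y(y - 6)) by y(y - 6) gives -6, not +6. The correct result is (y - 6) = y - 6, which is trivially true, not (y - 6) = y + 6. (Step 1 is a valid identity: 1/(y - 6) - 6/(y(y - 6)) = (y - 6)/(y(y - 6)) = 1/y.)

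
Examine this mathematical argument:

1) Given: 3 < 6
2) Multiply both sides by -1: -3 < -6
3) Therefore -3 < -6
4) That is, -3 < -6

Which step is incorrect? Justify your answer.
Step 2: Multiply both sides by -1: -3 < -6

Step 2 multiplies both sides by -1 but fails to reverse the inequality sign. When multiplying (or dividing) an inequality by a negative number, the direction must be reversed. Since 3 < 6, we should get -3 > -6, i.e., -3 > -6.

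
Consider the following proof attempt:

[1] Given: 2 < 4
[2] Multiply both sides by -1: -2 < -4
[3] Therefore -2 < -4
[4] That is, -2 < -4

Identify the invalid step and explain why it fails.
Step 2: Multiply both sides by -1: -2 < -4

Step 2 multiplies both sides by -1 but fails to reverse the inequality sign. When multiplying (or dividing) an inequality by a negative number, the direction must be reversed. Since 2 < 4, we should get -2 > -4, i.e., -2 > -4.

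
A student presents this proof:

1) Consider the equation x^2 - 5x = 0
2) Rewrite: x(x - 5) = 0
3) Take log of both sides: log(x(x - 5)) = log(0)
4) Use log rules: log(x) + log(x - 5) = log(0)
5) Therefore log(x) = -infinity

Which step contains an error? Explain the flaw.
Step 3: Take log of both sides: log(x(x - 5)) = log(0)

Step 3 takes the logarithm of both sides, resulting in log(0) on the right side. The logarithm is only defined for positive numbers; log(0) is undefined (approaches negative infinity). This operation is invalid.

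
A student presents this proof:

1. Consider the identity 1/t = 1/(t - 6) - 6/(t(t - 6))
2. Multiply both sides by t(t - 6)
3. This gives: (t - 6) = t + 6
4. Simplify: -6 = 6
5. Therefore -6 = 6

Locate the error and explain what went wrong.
Step 3: This gives: (t - 6) = t + 6

Step 3 makes a sign error when clearing denominators. Multiplying -6/(t(t - 6)) by t(t - 6) gives -6, not +6. The correct result is (t - 6) = t - 6, which is trivially true, not (t - 6) = t + 6. (Step 1 is a valid identity: 1/(t - 6) - 6/(t(t - 6)) = (t - 6)/(t(t - 6)) = 1/t.)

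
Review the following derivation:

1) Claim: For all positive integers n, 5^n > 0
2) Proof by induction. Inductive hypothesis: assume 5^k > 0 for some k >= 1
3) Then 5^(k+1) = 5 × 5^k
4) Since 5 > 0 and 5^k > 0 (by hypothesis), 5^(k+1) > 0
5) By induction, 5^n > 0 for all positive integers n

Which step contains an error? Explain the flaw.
Step 5: By induction, 5^n > 0 for all positive integers n

Step 5 concludes the proof by induction, but no base case was ever established. A valid induction proof requires: (1) a base case proving 5^1 > 0, and (2) an inductive step showing IF 5^k > 0 THEN 5^(k+1) > 0. Steps 2-4 correctly establish the inductive step, but without the base case the conclusion in step 5 does not follow.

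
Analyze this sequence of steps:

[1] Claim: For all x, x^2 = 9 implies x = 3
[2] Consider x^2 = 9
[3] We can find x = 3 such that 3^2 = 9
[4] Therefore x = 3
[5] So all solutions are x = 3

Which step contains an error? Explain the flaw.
Step 4: Therefore x = 3

Step 4 incorrectly concludes that x = 3 is the only solution. The proof shows that x = 3 is A solution (existence), but does not show it is the ONLY solution (uniqueness). In fact, x = -3 is also a solution since (-3)^2 = 9. Finding one solution doesn't prove there are no others.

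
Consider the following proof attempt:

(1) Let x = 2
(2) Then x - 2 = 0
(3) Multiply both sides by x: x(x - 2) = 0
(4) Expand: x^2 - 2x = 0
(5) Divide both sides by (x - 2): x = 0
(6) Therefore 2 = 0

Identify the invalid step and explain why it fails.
Step 5: Divide both sides by (x - 2): x = 0

Step 5 divides both sides by (x - 2). However, since x = 2, we have (x - 2) = 0. Division by zero is undefined, making this step invalid.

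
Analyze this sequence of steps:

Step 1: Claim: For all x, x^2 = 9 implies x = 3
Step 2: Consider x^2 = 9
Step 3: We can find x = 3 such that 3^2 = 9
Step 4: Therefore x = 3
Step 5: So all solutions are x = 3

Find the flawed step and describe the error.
Step 4: Therefore x = 3

Step 4 incorrectly concludes that x = 3 is the only solution. The proof shows that x = 3 is A solution (existence), but does not show it is the ONLY solution (uniqueness). In fact, x = -3 is also a solution since (-3)^2 = 9. Finding one solution doesn't prove there are no others.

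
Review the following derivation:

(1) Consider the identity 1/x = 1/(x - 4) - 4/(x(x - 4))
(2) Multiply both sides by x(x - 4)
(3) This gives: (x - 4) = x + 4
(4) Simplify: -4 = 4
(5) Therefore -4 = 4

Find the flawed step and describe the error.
Step 3: This gives: (x - 4) = x + 4

Step 3 makes a sign error when clearing denominators. Multiplying -4/(x(x - 4)) by x(x - 4) gives -4, not +4. The correct result is (x - 4) = x - 4, which is trivially true, not (x - 4) = x + 4. (Step 1 is a valid identity: 1/(x - 4) - 4/(x(x - 4)) = (x - 4)/(x(x - 4)) = 1/x.)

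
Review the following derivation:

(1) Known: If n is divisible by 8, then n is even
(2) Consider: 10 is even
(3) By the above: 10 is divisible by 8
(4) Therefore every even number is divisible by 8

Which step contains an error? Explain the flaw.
Step 3: By the above: 10 is divisible by 8

Step 3 commits the fallacy of affirming the consequent. The known fact 'divisible by 8 → even' does NOT imply 'even → divisible by 8'. That would be the converse, which is false. For example, 10 is even but 10 ÷ 8 = 1.25, which is not an integer.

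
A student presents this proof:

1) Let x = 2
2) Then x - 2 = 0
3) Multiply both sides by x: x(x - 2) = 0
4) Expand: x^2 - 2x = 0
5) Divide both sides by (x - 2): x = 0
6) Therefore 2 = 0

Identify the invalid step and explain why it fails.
Step 5: Divide both sides by (x - 2): x = 0

Step 5 divides both sides by (x - 2). However, since x = 2, we have (x - 2) = 0. Division by zero is undefined, making this step invalid.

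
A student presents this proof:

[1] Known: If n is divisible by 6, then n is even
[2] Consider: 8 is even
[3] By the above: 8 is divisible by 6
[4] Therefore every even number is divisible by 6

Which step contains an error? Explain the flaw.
Step 3: By the above: 8 is divisible by 6

Step 3 commits the fallacy of affirming the consequent. The known fact 'divisible by 6 → even' does NOT imply 'even → divisible by 6'. That would be the converse, which is false. For example, 8 is even but 8 ÷ 6 = 1.33, which is not an integer.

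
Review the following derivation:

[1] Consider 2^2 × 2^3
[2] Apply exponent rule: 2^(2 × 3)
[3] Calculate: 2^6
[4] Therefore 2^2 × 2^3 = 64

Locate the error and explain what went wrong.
Step 2: Apply exponent rule: 2^(2 × 3)

Step 2 incorrectly states that a^b × a^c = a^(b×c). The correct rule is a^b × a^c = a^(b+c). The actual value is 2^2 × 2^3 = 2^5 = 32, not 2^6 = 64.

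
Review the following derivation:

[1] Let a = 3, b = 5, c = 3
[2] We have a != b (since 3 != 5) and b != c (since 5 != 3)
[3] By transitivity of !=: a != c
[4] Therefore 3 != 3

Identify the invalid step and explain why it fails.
Step 3: By transitivity of !=: a != c

Step 3 incorrectly applies transitivity to the '!=' relation. Transitivity states: if a R b and b R c, then a R c. However, '!=' is not transitive. Counterexample: 3 != 5 and 5 != 3, but 3 = 3 (both equal 3). Transitivity holds for relations like <, <=, =, but not for !=.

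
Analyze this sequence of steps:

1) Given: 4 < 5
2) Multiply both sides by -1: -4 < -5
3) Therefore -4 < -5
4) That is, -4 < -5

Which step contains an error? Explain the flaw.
Step 2: Multiply both sides by -1: -4 < -5

Step 2 multiplies both sides by -1 but fails to reverse the inequality sign. When multiplying (or dividing) an inequality by a negative number, the direction must be reversed. Since 4 < 5, we should get -4 > -5, i.e., -4 > -5.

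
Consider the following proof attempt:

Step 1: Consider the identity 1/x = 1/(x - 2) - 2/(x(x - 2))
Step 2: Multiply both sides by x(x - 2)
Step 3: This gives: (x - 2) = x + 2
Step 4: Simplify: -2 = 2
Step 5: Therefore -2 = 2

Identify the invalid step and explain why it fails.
Step 3: This gives: (x - 2) = x + 2

Step 3 makes a sign error when clearing denominators. Multiplying -2/(x(x - 2)) by x(x - 2) gives -2, not +2. The correct result is (x - 2) = x - 2, which is trivially true, not (x - 2) = x + 2. (Step 1 is a valid identity: 1/(x - 2) - 2/(x(x - 2)) = (x - 2)/(x(x - 2)) = 1/x.)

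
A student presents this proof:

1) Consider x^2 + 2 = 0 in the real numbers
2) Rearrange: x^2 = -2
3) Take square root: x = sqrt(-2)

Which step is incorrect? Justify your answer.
Step 3: Take square root: x = sqrt(-2)

Step 3 takes the square root of -2, which is negative. In the real number system, the square root of a negative number is undefined. The equation x^2 + 2 = 0 has no real solutions. Square roots of negative numbers only exist in the complex numbers.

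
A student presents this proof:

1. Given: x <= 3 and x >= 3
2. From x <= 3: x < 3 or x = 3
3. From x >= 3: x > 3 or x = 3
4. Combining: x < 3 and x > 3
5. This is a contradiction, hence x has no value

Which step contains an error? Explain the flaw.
Step 4: Combining: x < 3 and x > 3

Step 4 incorrectly combines the conditions. From x <= 3 and x >= 3, the intersection is x = 3. The error treats the 'or' cases as 'and' requirements. The correct conclusion is that x = 3 is the unique solution, not that no solution exists.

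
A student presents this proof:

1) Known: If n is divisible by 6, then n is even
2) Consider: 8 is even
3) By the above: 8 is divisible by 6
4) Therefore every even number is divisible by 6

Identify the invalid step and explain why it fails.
Step 3: By the above: 8 is divisible by 6

Step 3 commits the fallacy of affirming the consequent. The known fact 'divisible by 6 → even' does NOT imply 'even → divisible by 6'. That would be the converse, which is false. For example, 8 is even but 8 ÷ 6 = 1.33, which is not an integer.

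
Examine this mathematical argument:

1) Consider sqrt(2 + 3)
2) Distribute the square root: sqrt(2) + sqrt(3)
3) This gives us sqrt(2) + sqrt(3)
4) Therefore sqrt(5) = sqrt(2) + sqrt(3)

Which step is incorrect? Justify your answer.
Step 2: Distribute the square root: sqrt(2) + sqrt(3)

Step 2 incorrectly 'distributes' the square root over addition. The square root function does not distribute: sqrt(a + b) ≠ sqrt(a) + sqrt(b). In fact, sqrt(2 + 3) = sqrt(5) ≈ 2.2361, while sqrt(2) + sqrt(3) ≈ 3.1463.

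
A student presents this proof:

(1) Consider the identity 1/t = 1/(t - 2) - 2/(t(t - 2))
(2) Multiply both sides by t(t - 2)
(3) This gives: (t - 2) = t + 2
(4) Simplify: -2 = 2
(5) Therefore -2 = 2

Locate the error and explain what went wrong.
Step 3: This gives: (t - 2) = t + 2

Step 3 makes a sign error when clearing denominators. Multiplying -2/(t(t - 2)) by t(t - 2) gives -2, not +2. The correct result is (t - 2) = t - 2, which is trivially true, not (t - 2) = t + 2. (Step 1 is a valid identity: 1/(t - 2) - 2/(t(t - 2)) = (t - 2)/(t(t - 2)) = 1/t.)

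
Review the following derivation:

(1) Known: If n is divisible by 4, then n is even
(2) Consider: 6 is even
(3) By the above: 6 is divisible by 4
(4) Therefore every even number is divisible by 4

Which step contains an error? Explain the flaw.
Step 3: By the above: 6 is divisible by 4

Step 3 commits the fallacy of affirming the consequent. The known fact 'divisible by 4 → even' does NOT imply 'even → divisible by 4'. That would be the converse, which is false. For example, 6 is even but 6 ÷ 4 = 1.50, which is not an integer.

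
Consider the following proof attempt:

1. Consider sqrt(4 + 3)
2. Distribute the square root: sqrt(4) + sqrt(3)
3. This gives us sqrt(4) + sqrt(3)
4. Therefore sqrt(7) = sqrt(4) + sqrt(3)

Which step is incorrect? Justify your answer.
Step 2: Distribute the square root: sqrt(4) + sqrt(3)

Step 2 incorrectly 'distributes' the square root over addition. The square root function does not distribute: sqrt(a + b) ≠ sqrt(a) + sqrt(b). In fact, sqrt(4 + 3) = sqrt(7) ≈ 2.6458, while sqrt(4) + sqrt(3) ≈ 3.7321.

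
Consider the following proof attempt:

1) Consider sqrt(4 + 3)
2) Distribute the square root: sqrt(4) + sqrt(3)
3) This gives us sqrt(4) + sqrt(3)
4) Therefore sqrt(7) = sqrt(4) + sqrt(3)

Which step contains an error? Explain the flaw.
Step 2: Distribute the square root: sqrt(4) + sqrt(3)

Step 2 incorrectly 'distributes' the square root over addition. The square root function does not distribute: sqrt(a + b) ≠ sqrt(a) + sqrt(b). In fact, sqrt(4 + 3) = sqrt(7) ≈ 2.6458, while sqrt(4) + sqrt(3) ≈ 3.7321.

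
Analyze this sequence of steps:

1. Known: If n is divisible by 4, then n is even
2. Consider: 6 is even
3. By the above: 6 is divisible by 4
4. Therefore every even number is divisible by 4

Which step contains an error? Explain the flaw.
Step 3: By the above: 6 is divisible by 4

Step 3 commits the fallacy of affirming the consequent. The known fact 'divisible by 4 → even' does NOT imply 'even → divisible by 4'. That would be the converse, which is false. For example, 6 is even but 6 ÷ 4 = 1.50, which is not an integer.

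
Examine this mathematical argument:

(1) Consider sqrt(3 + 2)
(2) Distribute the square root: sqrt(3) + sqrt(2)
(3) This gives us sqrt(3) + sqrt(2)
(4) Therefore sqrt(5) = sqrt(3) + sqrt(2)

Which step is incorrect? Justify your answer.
Step 2: Distribute the square root: sqrt(3) + sqrt(2)

Step 2 incorrectly 'distributes' the square root over addition. The square root function does not distribute: sqrt(a + b) ≠ sqrt(a) + sqrt(b). In fact, sqrt(3 + 2) = sqrt(5) ≈ 2.2361, while sqrt(3) + sqrt(2) ≈ 3.1463.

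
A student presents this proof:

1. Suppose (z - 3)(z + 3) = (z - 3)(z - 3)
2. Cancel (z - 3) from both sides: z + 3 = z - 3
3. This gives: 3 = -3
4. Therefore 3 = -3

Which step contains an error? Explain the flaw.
Step 2: Cancel (z - 3) from both sides: z + 3 = z - 3

Step 2 cancels (z - 3) from both sides. This is only valid if (z - 3) ≠ 0, i.e., z ≠ 3. When z = 3, both sides equal zero regardless of the other factors. The correct approach requires considering z = 3 as a separate case.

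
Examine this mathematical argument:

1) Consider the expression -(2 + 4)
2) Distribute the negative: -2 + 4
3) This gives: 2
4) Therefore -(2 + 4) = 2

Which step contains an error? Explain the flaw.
Step 2: Distribute the negative: -2 + 4

Step 2 incorrectly distributes the negative sign. The correct distribution is -(2 + 4) = -2 - 4 = -6. The negative must be applied to both terms, not just the first. The error treats -(2 + 4) as -2 + 4, which equals 2 instead of -6.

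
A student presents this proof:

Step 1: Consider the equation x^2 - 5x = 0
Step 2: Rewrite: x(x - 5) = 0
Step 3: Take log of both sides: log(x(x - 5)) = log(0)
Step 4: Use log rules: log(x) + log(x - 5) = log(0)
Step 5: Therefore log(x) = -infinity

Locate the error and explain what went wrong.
Step 3: Take log of both sides: log(x(x - 5)) = log(0)

Step 3 takes the logarithm of both sides, resulting in log(0) on the right side. The logarithm is only defined for positive numbers; log(0) is undefined (approaches negative infinity). This operation is invalid.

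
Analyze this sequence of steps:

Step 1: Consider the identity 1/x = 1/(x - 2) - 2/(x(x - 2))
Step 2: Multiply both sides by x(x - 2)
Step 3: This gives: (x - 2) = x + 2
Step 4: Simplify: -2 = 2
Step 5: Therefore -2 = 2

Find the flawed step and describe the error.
Step 3: This gives: (x - 2) = x + 2

Step 3 makes a sign error when clearing denominators. Multiplying -2/(x(x - 2)) by x(x - 2) gives -2, not +2. The correct result is (x - 2) = x - 2, which is trivially true, not (x - 2) = x + 2. (Step 1 is a valid identity: 1/(x - 2) - 2/(x(x - 2)) = (x - 2)/(x(x - 2)) = 1/x.)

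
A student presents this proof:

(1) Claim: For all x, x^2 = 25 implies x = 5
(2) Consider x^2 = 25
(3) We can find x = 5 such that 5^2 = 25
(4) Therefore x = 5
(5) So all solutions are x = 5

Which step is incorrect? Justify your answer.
Step 4: Therefore x = 5

Step 4 incorrectly concludes that x = 5 is the only solution. The proof shows that x = 5 is A solution (existence), but does not show it is the ONLY solution (uniqueness). In fact, x = -5 is also a solution since (-5)^2 = 25. Finding one solution doesn't prove there are no others.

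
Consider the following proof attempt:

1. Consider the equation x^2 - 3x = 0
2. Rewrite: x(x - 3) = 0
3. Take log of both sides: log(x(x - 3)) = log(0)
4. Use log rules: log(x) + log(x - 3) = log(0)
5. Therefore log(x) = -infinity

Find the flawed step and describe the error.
Step 3: Take log of both sides: log(x(x - 3)) = log(0)

Step 3 takes the logarithm of both sides, resulting in log(0) on the right side. The logarithm is only defined for positive numbers; log(0) is undefined (approaches negative infinity). This operation is invalid.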